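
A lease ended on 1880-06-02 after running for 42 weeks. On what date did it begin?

August 13, 1879

Counting back 42 weeks = 294 days from June 2, 1880.
Going back 2 days from June 2, 1880 reaches the end of the previous month; 294 − 2 = 292 left.
May 1880 has 31 days: 292 − 31 = 261 left.
April 1880 has 30 days: 261 − 30 = 231 left.
March 1880 has 31 days: 231 − 31 = 200 left.
February 1880 has 29 days (1880 is a leap year): 200 − 29 = 171 left.
January 1880 has 31 days: 171 − 31 = 140 left.
December 1879 has 31 days: 140 − 31 = 109 left.
November 1879 has 30 days: 109 − 30 = 79 left.
October 1879 has 31 days: 79 − 31 = 48 left.
September 1879 has 30 days: 48 − 30 = 18 left.
August 1879 has 31 days; 31 − 18 = 13 → August 13, 1879.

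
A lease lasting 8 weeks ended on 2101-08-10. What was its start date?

Counting back 8 weeks = 56 days from August 10, 2101.
Going back 10 days from August 10, 2101 reaches the end of the previous month; 56 − 10 = 46 left.
July 2101 has 31 days: 46 − 31 = 15 left.
June 2101 has 30 days; 30 − 15 = 15 → June 15, 2101.

June 15, 2101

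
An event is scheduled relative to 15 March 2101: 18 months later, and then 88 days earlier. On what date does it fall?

June 19, 2102

Counting forward 18 months from March 15, 2101:
month 3 + 18 = 21, which is month 9 of year 2102 → September 2102.
Day 15 is valid in September, giving September 15, 2102.
Going back 88 days from September 15, 2102:
Going back 15 days from September 15, 2102 reaches the end of the previous month; 88 − 15 = 73 left.
August 2102 has 31 days: 73 − 31 = 42 left.
July 2102 has 31 days: 42 − 31 = 11 left.
June 2102 has 30 days; 30 − 11 = 19 → June 19, 2102.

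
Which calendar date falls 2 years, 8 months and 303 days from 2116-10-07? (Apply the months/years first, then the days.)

Counting forward 2 years, 8 months and 303 days from October 7, 2116: first the month/year part, then the days.
+2 years → 2118; month 10 + 8 = 18, which is month 6 of year 2119 → June 2119.
Day 7 is valid in June, giving June 7, 2119.
Now add 303 days from June 7, 2119.
June has 30 days, so 30 − 7 = 23 days remain after June 7, 2119; 303 − 23 = 280 left.
July 2119 has 31 days: 280 − 31 = 249 left.
August 2119 has 31 days: 249 − 31 = 218 left.
September 2119 has 30 days: 218 − 30 = 188 left.
October 2119 has 31 days: 188 − 31 = 157 left.
November 2119 has 30 days: 157 − 30 = 127 left.
December 2119 has 31 days: 127 − 31 = 96 left.
January 2120 has 31 days: 96 − 31 = 65 left.
February 2120 has 29 days (2120 is a leap year): 65 − 29 = 36 left.
March 2120 has 31 days: 36 − 31 = 5 left.
5 days into April 2120 → April 5, 2120.

April 5, 2120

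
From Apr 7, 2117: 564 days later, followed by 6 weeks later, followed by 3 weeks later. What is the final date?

December 25, 2118

Advancing 564 days from April 7, 2117:
April has 30 days, so 30 − 7 = 23 days remain after April 7, 2117; 564 − 23 = 541 left.
May 2117 has 31 days: 541 − 31 = 510 left.
June 2117 has 30 days: 510 − 30 = 480 left.
July 2117 has 31 days: 480 − 31 = 449 left.
August 2117 has 31 days: 449 − 31 = 418 left.
September 2117 has 30 days: 418 − 30 = 388 left.
October 2117 has 31 days: 388 − 31 = 357 left.
November 2117 has 30 days: 357 − 30 = 327 left.
December 2117 has 31 days: 327 − 31 = 296 left.
January 2118 has 31 days: 296 − 31 = 265 left.
February 2118 has 28 days (2118 is not a leap year): 265 − 28 = 237 left.
March 2118 has 31 days: 237 − 31 = 206 left.
April 2118 has 30 days: 206 − 30 = 176 left.
May 2118 has 31 days: 176 − 31 = 145 left.
June 2118 has 30 days: 145 − 30 = 115 left.
July 2118 has 31 days: 115 − 31 = 84 left.
August 2118 has 31 days: 84 − 31 = 53 left.
September 2118 has 30 days: 53 − 30 = 23 left.
23 days into October 2118 → October 23, 2118.
Counting forward 6 weeks (= 42 days) from October 23, 2118:
October has 31 days, so 31 − 23 = 8 days remain after October 23, 2118; 42 − 8 = 34 left.
November 2118 has 30 days: 34 − 30 = 4 left.
4 days into December 2118 → December 4, 2118.
Counting forward 3 weeks (= 21 days) from December 4, 2118:
December has 31 days; 4 + 21 = 25, still in December.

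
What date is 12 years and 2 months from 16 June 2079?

Counting forward 12 years and 2 months from June 16, 2079.
+12 years → 2091; month 6 + 2 = 8 → August 2091.
Day 16 is valid in August, giving August 16, 2091.

August 16, 2091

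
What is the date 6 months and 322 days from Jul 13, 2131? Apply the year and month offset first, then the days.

Counting forward 6 months and 322 days from July 13, 2131: first the month/year part, then the days.
month 7 + 6 = 13, which is month 1 of year 2132 → January 2132.
Day 13 is valid in January, giving January 13, 2132.
Now add 322 days from January 13, 2132.
January has 31 days, so 31 − 13 = 18 days remain after January 13, 2132; 322 − 18 = 304 left.
February 2132 has 29 days (2132 is a leap year): 304 − 29 = 275 left.
March 2132 has 31 days: 275 − 31 = 244 left.
April 2132 has 30 days: 244 − 30 = 214 left.
May 2132 has 31 days: 214 − 31 = 183 left.
June 2132 has 30 days: 183 − 30 = 153 left.
July 2132 has 31 days: 153 − 31 = 122 left.
August 2132 has 31 days: 122 − 31 = 91 left.
September 2132 has 30 days: 91 − 30 = 61 left.
October 2132 has 31 days: 61 − 31 = 30 left.
30 days into November 2132 → November 30, 2132.

November 30, 2132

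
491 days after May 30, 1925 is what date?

Advancing 491 days from May 30, 1925.
May has 31 days, so 31 − 30 = 1 day remains after May 30, 1925; 491 − 1 = 490 left.
June 1925 has 30 days: 490 − 30 = 460 left.
July 1925 has 31 days: 460 − 31 = 429 left.
August 1925 has 31 days: 429 − 31 = 398 left.
September 1925 has 30 days: 398 − 30 = 368 left.
October 1925 has 31 days: 368 − 31 = 337 left.
November 1925 has 30 days: 337 − 30 = 307 left.
December 1925 has 31 days: 307 − 31 = 276 left.
January 1926 has 31 days: 276 − 31 = 245 left.
February 1926 has 28 days (1926 is not a leap year): 245 − 28 = 217 left.
March 1926 has 31 days: 217 − 31 = 186 left.
April 1926 has 30 days: 186 − 30 = 156 left.
May 1926 has 31 days: 156 − 31 = 125 left.
June 1926 has 30 days: 125 − 30 = 95 left.
July 1926 has 31 days: 95 − 31 = 64 left.
August 1926 has 31 days: 64 − 31 = 33 left.
September 1926 has 30 days: 33 − 30 = 3 left.
3 days into October 1926 → October 3, 1926.

October 3, 1926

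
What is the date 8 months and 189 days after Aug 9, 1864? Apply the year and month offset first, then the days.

Adding 8 months and 189 days from August 9, 1864: first the month/year part, then the days.
month 8 + 8 = 16, which is month 4 of year 1865 → April 1865.
Day 9 is valid in April, giving April 9, 1865.
Now add 189 days from April 9, 1865.
April has 30 days, so 30 − 9 = 21 days remain after April 9, 1865; 189 − 21 = 168 left.
May 1865 has 31 days: 168 − 31 = 137 left.
June 1865 has 30 days: 137 − 30 = 107 left.
July 1865 has 31 days: 107 − 31 = 76 left.
August 1865 has 31 days: 76 − 31 = 45 left.
September 1865 has 30 days: 45 − 30 = 15 left.
15 days into October 1865 → October 15, 1865.

October 15, 1865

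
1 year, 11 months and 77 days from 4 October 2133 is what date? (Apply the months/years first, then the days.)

November 20, 2135

Counting forward 1 year, 11 months and 77 days from October 4, 2133: first the month/year part, then the days.
+1 year → 2134; month 10 + 11 = 21, which is month 9 of year 2135 → September 2135.
Day 4 is valid in September, giving September 4, 2135.
Now add 77 days from September 4, 2135.
September has 30 days, so 30 − 4 = 26 days remain after September 4, 2135; 77 − 26 = 51 left.
October 2135 has 31 days: 51 − 31 = 20 left.
20 days into November 2135 → November 20, 2135.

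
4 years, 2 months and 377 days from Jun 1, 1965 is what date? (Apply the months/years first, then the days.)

August 13, 1970

Counting forward 4 years, 2 months and 377 days from June 1, 1965: first the month/year part, then the days.
+4 years → 1969; month 6 + 2 = 8 → August 1969.
Day 1 is valid in August, giving August 1, 1969.
Now add 377 days from August 1, 1969.
August has 31 days, so 31 − 1 = 30 days remain after August 1, 1969; 377 − 30 = 347 left.
September 1969 has 30 days: 347 − 30 = 317 left.
October 1969 has 31 days: 317 − 31 = 286 left.
November 1969 has 30 days: 286 − 30 = 256 left.
December 1969 has 31 days: 256 − 31 = 225 left.
January 1970 has 31 days: 225 − 31 = 194 left.
February 1970 has 28 days (1970 is not a leap year): 194 − 28 = 166 left.
March 1970 has 31 days: 166 − 31 = 135 left.
April 1970 has 30 days: 135 − 30 = 105 left.
May 1970 has 31 days: 105 − 31 = 74 left.
June 1970 has 30 days: 74 − 30 = 44 left.
July 1970 has 31 days: 44 − 31 = 13 left.
13 days into August 1970 → August 13, 1970.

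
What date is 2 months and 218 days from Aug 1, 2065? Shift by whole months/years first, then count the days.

Counting forward 2 months and 218 days from August 1, 2065: first the month/year part, then the days.
month 8 + 2 = 10 → October 2065.
Day 1 is valid in October, giving October 1, 2065.
Now add 218 days from October 1, 2065.
October has 31 days, so 31 − 1 = 30 days remain after October 1, 2065; 218 − 30 = 188 left.
November 2065 has 30 days: 188 − 30 = 158 left.
December 2065 has 31 days: 158 − 31 = 127 left.
January 2066 has 31 days: 127 − 31 = 96 left.
February 2066 has 28 days (2066 is not a leap year): 96 − 28 = 68 left.
March 2066 has 31 days: 68 − 31 = 37 left.
April 2066 has 30 days: 37 − 30 = 7 left.
7 days into May 2066 → May 7, 2066.

May 7, 2066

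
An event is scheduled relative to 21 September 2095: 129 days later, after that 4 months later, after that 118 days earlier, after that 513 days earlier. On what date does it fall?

September 5, 2094

Adding 129 days from September 21, 2095:
September has 30 days, so 30 − 21 = 9 days remain after September 21, 2095; 129 − 9 = 120 left.
October 2095 has 31 days: 120 − 31 = 89 left.
November 2095 has 30 days: 89 − 30 = 59 left.
December 2095 has 31 days: 59 − 31 = 28 left.
28 days into January 2096 → January 28, 2096.
Counting forward 4 months from January 28, 2096:
month 1 + 4 = 5 → May 2096.
Day 28 is valid in May, giving May 28, 2096.
Going back 118 days from May 28, 2096:
Going back 28 days from May 28, 2096 reaches the end of the previous month; 118 − 28 = 90 left.
April 2096 has 30 days: 90 − 30 = 60 left.
March 2096 has 31 days: 60 − 31 = 29 left.
February 2096 has 29 days (2096 is a leap year): 29 − 29 = 0 left.
January 2096 has 31 days; 31 − 0 = 31 → January 31, 2096.
Subtracting 513 days from January 31, 2096:
Going back 31 days from January 31, 2096 reaches the end of the previous month; 513 − 31 = 482 left.
December 2095 has 31 days: 482 − 31 = 451 left.
November 2095 has 30 days: 451 − 30 = 421 left.
October 2095 has 31 days: 421 − 31 = 390 left.
September 2095 has 30 days: 390 − 30 = 360 left.
August 2095 has 31 days: 360 − 31 = 329 left.
July 2095 has 31 days: 329 − 31 = 298 left.
June 2095 has 30 days: 298 − 30 = 268 left.
May 2095 has 31 days: 268 − 31 = 237 left.
April 2095 has 30 days: 237 − 30 = 207 left.
March 2095 has 31 days: 207 − 31 = 176 left.
February 2095 has 28 days (2095 is not a leap year): 176 − 28 = 148 left.
January 2095 has 31 days: 148 − 31 = 117 left.
December 2094 has 31 days: 117 − 31 = 86 left.
November 2094 has 30 days: 86 − 30 = 56 left.
October 2094 has 31 days: 56 − 31 = 25 left.
September 2094 has 30 days; 30 − 25 = 5 → September 5, 2094.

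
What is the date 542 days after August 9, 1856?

Adding 542 days from August 9, 1856.
August has 31 days, so 31 − 9 = 22 days remain after August 9, 1856; 542 − 22 = 520 left.
September 1856 has 30 days: 520 − 30 = 490 left.
October 1856 has 31 days: 490 − 31 = 459 left.
November 1856 has 30 days: 459 − 30 = 429 left.
December 1856 has 31 days: 429 − 31 = 398 left.
January 1857 has 31 days: 398 − 31 = 367 left.
February 1857 has 28 days (1857 is not a leap year): 367 − 28 = 339 left.
March 1857 has 31 days: 339 − 31 = 308 left.
April 1857 has 30 days: 308 − 30 = 278 left.
May 1857 has 31 days: 278 − 31 = 247 left.
June 1857 has 30 days: 247 − 30 = 217 left.
July 1857 has 31 days: 217 − 31 = 186 left.
August 1857 has 31 days: 186 − 31 = 155 left.
September 1857 has 30 days: 155 − 30 = 125 left.
October 1857 has 31 days: 125 − 31 = 94 left.
November 1857 has 30 days: 94 − 30 = 64 left.
December 1857 has 31 days: 64 − 31 = 33 left.
January 1858 has 31 days: 33 − 31 = 2 left.
2 days into February 1858 → February 2, 1858.

February 2, 1858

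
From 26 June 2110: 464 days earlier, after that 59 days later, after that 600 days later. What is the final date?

Subtracting 464 days from June 26, 2110:
Going back 26 days from June 26, 2110 reaches the end of the previous month; 464 − 26 = 438 left.
May 2110 has 31 days: 438 − 31 = 407 left.
April 2110 has 30 days: 407 − 30 = 377 left.
March 2110 has 31 days: 377 − 31 = 346 left.
February 2110 has 28 days (2110 is not a leap year): 346 − 28 = 318 left.
January 2110 has 31 days: 318 − 31 = 287 left.
December 2109 has 31 days: 287 − 31 = 256 left.
November 2109 has 30 days: 256 − 30 = 226 left.
October 2109 has 31 days: 226 − 31 = 195 left.
September 2109 has 30 days: 195 − 30 = 165 left.
August 2109 has 31 days: 165 − 31 = 134 left.
July 2109 has 31 days: 134 − 31 = 103 left.
June 2109 has 30 days: 103 − 30 = 73 left.
May 2109 has 31 days: 73 − 31 = 42 left.
April 2109 has 30 days: 42 − 30 = 12 left.
March 2109 has 31 days; 31 − 12 = 19 → March 19, 2109.
Advancing 59 days from March 19, 2109:
March has 31 days, so 31 − 19 = 12 days remain after March 19, 2109; 59 − 12 = 47 left.
April 2109 has 30 days: 47 − 30 = 17 left.
17 days into May 2109 → May 17, 2109.
Adding 600 days from May 17, 2109:
May has 31 days, so 31 − 17 = 14 days remain after May 17, 2109; 600 − 14 = 586 left.
June 2109 has 30 days: 586 − 30 = 556 left.
July 2109 has 31 days: 556 − 31 = 525 left.
August 2109 has 31 days: 525 − 31 = 494 left.
September 2109 has 30 days: 494 − 30 = 464 left.
October 2109 has 31 days: 464 − 31 = 433 left.
November 2109 has 30 days: 433 − 30 = 403 left.
December 2109 has 31 days: 403 − 31 = 372 left.
January 2110 has 31 days: 372 − 31 = 341 left.
February 2110 has 28 days (2110 is not a leap year): 341 − 28 = 313 left.
March 2110 has 31 days: 313 − 31 = 282 left.
April 2110 has 30 days: 282 − 30 = 252 left.
May 2110 has 31 days: 252 − 31 = 221 left.
June 2110 has 30 days: 221 − 30 = 191 left.
July 2110 has 31 days: 191 − 31 = 160 left.
August 2110 has 31 days: 160 − 31 = 129 left.
September 2110 has 30 days: 129 − 30 = 99 left.
October 2110 has 31 days: 99 − 31 = 68 left.
November 2110 has 30 days: 68 − 30 = 38 left.
December 2110 has 31 days: 38 − 31 = 7 left.
7 days into January 2111 → January 7, 2111.

January 7, 2111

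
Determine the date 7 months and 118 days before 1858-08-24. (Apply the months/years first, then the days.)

Subtracting 7 months and 118 days from August 24, 1858: first the month/year part, then the days.
month 8 − 7 = 1 → January 1858.
Day 24 is valid in January, giving January 24, 1858.
Now subtract 118 days from January 24, 1858.
Going back 24 days from January 24, 1858 reaches the end of the previous month; 118 − 24 = 94 left.
December 1857 has 31 days: 94 − 31 = 63 left.
November 1857 has 30 days: 63 − 30 = 33 left.
October 1857 has 31 days: 33 − 31 = 2 left.
September 1857 has 30 days; 30 − 2 = 28 → September 28, 1857.

September 28, 1857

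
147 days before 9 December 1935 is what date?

Subtracting 147 days from December 9, 1935.
Going back 9 days from December 9, 1935 reaches the end of the previous month; 147 − 9 = 138 left.
November 1935 has 30 days: 138 − 30 = 108 left.
October 1935 has 31 days: 108 − 31 = 77 left.
September 1935 has 30 days: 77 − 30 = 47 left.
August 1935 has 31 days: 47 − 31 = 16 left.
July 1935 has 31 days; 31 − 16 = 15 → July 15, 1935.

July 15, 1935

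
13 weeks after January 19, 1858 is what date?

Advancing 13 weeks = 91 days from January 19, 1858.
January has 31 days, so 31 − 19 = 12 days remain after January 19, 1858; 91 − 12 = 79 left.
February 1858 has 28 days (1858 is not a leap year): 79 − 28 = 51 left.
March 1858 has 31 days: 51 − 31 = 20 left.
20 days into April 1858 → April 20, 1858.

April 20, 1858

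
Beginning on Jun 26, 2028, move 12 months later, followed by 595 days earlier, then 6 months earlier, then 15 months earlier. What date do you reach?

February 9, 2026

Adding 12 months from June 26, 2028:
month 6 + 12 = 18, which is month 6 of year 2029 → June 2029.
Day 26 is valid in June, giving June 26, 2029.
Subtracting 595 days from June 26, 2029:
Going back 26 days from June 26, 2029 reaches the end of the previous month; 595 − 26 = 569 left.
May 2029 has 31 days: 569 − 31 = 538 left.
April 2029 has 30 days: 538 − 30 = 508 left.
March 2029 has 31 days: 508 − 31 = 477 left.
February 2029 has 28 days (2029 is not a leap year): 477 − 28 = 449 left.
January 2029 has 31 days: 449 − 31 = 418 left.
December 2028 has 31 days: 418 − 31 = 387 left.
November 2028 has 30 days: 387 − 30 = 357 left.
October 2028 has 31 days: 357 − 31 = 326 left.
September 2028 has 30 days: 326 − 30 = 296 left.
August 2028 has 31 days: 296 − 31 = 265 left.
July 2028 has 31 days: 265 − 31 = 234 left.
June 2028 has 30 days: 234 − 30 = 204 left.
May 2028 has 31 days: 204 − 31 = 173 left.
April 2028 has 30 days: 173 − 30 = 143 left.
March 2028 has 31 days: 143 − 31 = 112 left.
February 2028 has 29 days (2028 is a leap year): 112 − 29 = 83 left.
January 2028 has 31 days: 83 − 31 = 52 left.
December 2027 has 31 days: 52 − 31 = 21 left.
November 2027 has 30 days; 30 − 21 = 9 → November 9, 2027.
Subtracting 6 months from November 9, 2027:
month 11 − 6 = 5 → May 2027.
Day 9 is valid in May, giving May 9, 2027.
Counting back 15 months from May 9, 2027:
month 5 − 15 = -10, which is month 2 of year 2026 → February 2026.
Day 9 is valid in February, giving February 9, 2026.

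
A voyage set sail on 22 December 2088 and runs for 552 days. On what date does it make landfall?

Adding 552 days from December 22, 2088.
December has 31 days, so 31 − 22 = 9 days remain after December 22, 2088; 552 − 9 = 543 left.
January 2089 has 31 days: 543 − 31 = 512 left.
February 2089 has 28 days (2089 is not a leap year): 512 − 28 = 484 left.
March 2089 has 31 days: 484 − 31 = 453 left.
April 2089 has 30 days: 453 − 30 = 423 left.
May 2089 has 31 days: 423 − 31 = 392 left.
June 2089 has 30 days: 392 − 30 = 362 left.
July 2089 has 31 days: 362 − 31 = 331 left.
August 2089 has 31 days: 331 − 31 = 300 left.
September 2089 has 30 days: 300 − 30 = 270 left.
October 2089 has 31 days: 270 − 31 = 239 left.
November 2089 has 30 days: 239 − 30 = 209 left.
December 2089 has 31 days: 209 − 31 = 178 left.
January 2090 has 31 days: 178 − 31 = 147 left.
February 2090 has 28 days (2090 is not a leap year): 147 − 28 = 119 left.
March 2090 has 31 days: 119 − 31 = 88 left.
April 2090 has 30 days: 88 − 30 = 58 left.
May 2090 has 31 days: 58 − 31 = 27 left.
27 days into June 2090 → June 27, 2090.

June 27, 2090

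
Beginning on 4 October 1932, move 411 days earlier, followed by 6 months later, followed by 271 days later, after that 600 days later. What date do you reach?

July 10, 1934

Going back 411 days from October 4, 1932:
Going back 4 days from October 4, 1932 reaches the end of the previous month; 411 − 4 = 407 left.
September 1932 has 30 days: 407 − 30 = 377 left.
August 1932 has 31 days: 377 − 31 = 346 left.
July 1932 has 31 days: 346 − 31 = 315 left.
June 1932 has 30 days: 315 − 30 = 285 left.
May 1932 has 31 days: 285 − 31 = 254 left.
April 1932 has 30 days: 254 − 30 = 224 left.
March 1932 has 31 days: 224 − 31 = 193 left.
February 1932 has 29 days (1932 is a leap year): 193 − 29 = 164 left.
January 1932 has 31 days: 164 − 31 = 133 left.
December 1931 has 31 days: 133 − 31 = 102 left.
November 1931 has 30 days: 102 − 30 = 72 left.
October 1931 has 31 days: 72 − 31 = 41 left.
September 1931 has 30 days: 41 − 30 = 11 left.
August 1931 has 31 days; 31 − 11 = 20 → August 20, 1931.
Advancing 6 months from August 20, 1931:
month 8 + 6 = 14, which is month 2 of year 1932 → February 1932.
Day 20 is valid in February, giving February 20, 1932.
Advancing 271 days from February 20, 1932:
February has 29 days, so 29 − 20 = 9 days remain after February 20, 1932; 271 − 9 = 262 left.
March 1932 has 31 days: 262 − 31 = 231 left.
April 1932 has 30 days: 231 − 30 = 201 left.
May 1932 has 31 days: 201 − 31 = 170 left.
June 1932 has 30 days: 170 − 30 = 140 left.
July 1932 has 31 days: 140 − 31 = 109 left.
August 1932 has 31 days: 109 − 31 = 78 left.
September 1932 has 30 days: 78 − 30 = 48 left.
October 1932 has 31 days: 48 − 31 = 17 left.
17 days into November 1932 → November 17, 1932.
Advancing 600 days from November 17, 1932:
November has 30 days, so 30 − 17 = 13 days remain after November 17, 1932; 600 − 13 = 587 left.
December 1932 has 31 days: 587 − 31 = 556 left.
January 1933 has 31 days: 556 − 31 = 525 left.
February 1933 has 28 days (1933 is not a leap year): 525 − 28 = 497 left.
March 1933 has 31 days: 497 − 31 = 466 left.
April 1933 has 30 days: 466 − 30 = 436 left.
May 1933 has 31 days: 436 − 31 = 405 left.
June 1933 has 30 days: 405 − 30 = 375 left.
July 1933 has 31 days: 375 − 31 = 344 left.
August 1933 has 31 days: 344 − 31 = 313 left.
September 1933 has 30 days: 313 − 30 = 283 left.
October 1933 has 31 days: 283 − 31 = 252 left.
November 1933 has 30 days: 252 − 30 = 222 left.
December 1933 has 31 days: 222 − 31 = 191 left.
January 1934 has 31 days: 191 − 31 = 160 left.
February 1934 has 28 days (1934 is not a leap year): 160 − 28 = 132 left.
March 1934 has 31 days: 132 − 31 = 101 left.
April 1934 has 30 days: 101 − 30 = 71 left.
May 1934 has 31 days: 71 − 31 = 40 left.
June 1934 has 30 days: 40 − 30 = 10 left.
10 days into July 1934 → July 10, 1934.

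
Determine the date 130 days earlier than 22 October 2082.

June 14, 2082

Going back 130 days from October 22, 2082.
Going back 22 days from October 22, 2082 reaches the end of the previous month; 130 − 22 = 108 left.
September 2082 has 30 days: 108 − 30 = 78 left.
August 2082 has 31 days: 78 − 31 = 47 left.
July 2082 has 31 days: 47 − 31 = 16 left.
June 2082 has 30 days; 30 − 16 = 14 → June 14, 2082.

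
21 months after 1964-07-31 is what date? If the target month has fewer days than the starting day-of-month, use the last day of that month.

Advancing 21 months from July 31, 1964.
month 7 + 21 = 28, which is month 4 of year 1966 → April 1966.
April 1966 has only 30 days and the start was day 31, so the date clamps to April 30, 1966.

April 30, 1966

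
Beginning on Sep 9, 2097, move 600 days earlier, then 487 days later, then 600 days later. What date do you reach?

January 9, 2099

Counting back 600 days from September 9, 2097:
Going back 9 days from September 9, 2097 reaches the end of the previous month; 600 − 9 = 591 left.
August 2097 has 31 days: 591 − 31 = 560 left.
July 2097 has 31 days: 560 − 31 = 529 left.
June 2097 has 30 days: 529 − 30 = 499 left.
May 2097 has 31 days: 499 − 31 = 468 left.
April 2097 has 30 days: 468 − 30 = 438 left.
March 2097 has 31 days: 438 − 31 = 407 left.
February 2097 has 28 days (2097 is not a leap year): 407 − 28 = 379 left.
January 2097 has 31 days: 379 − 31 = 348 left.
December 2096 has 31 days: 348 − 31 = 317 left.
November 2096 has 30 days: 317 − 30 = 287 left.
October 2096 has 31 days: 287 − 31 = 256 left.
September 2096 has 30 days: 256 − 30 = 226 left.
August 2096 has 31 days: 226 − 31 = 195 left.
July 2096 has 31 days: 195 − 31 = 164 left.
June 2096 has 30 days: 164 − 30 = 134 left.
May 2096 has 31 days: 134 − 31 = 103 left.
April 2096 has 30 days: 103 − 30 = 73 left.
March 2096 has 31 days: 73 − 31 = 42 left.
February 2096 has 29 days (2096 is a leap year): 42 − 29 = 13 left.
January 2096 has 31 days; 31 − 13 = 18 → January 18, 2096.
Counting forward 487 days from January 18, 2096:
January has 31 days, so 31 − 18 = 13 days remain after January 18, 2096; 487 − 13 = 474 left.
February 2096 has 29 days (2096 is a leap year): 474 − 29 = 445 left.
March 2096 has 31 days: 445 − 31 = 414 left.
April 2096 has 30 days: 414 − 30 = 384 left.
May 2096 has 31 days: 384 − 31 = 353 left.
June 2096 has 30 days: 353 − 30 = 323 left.
July 2096 has 31 days: 323 − 31 = 292 left.
August 2096 has 31 days: 292 − 31 = 261 left.
September 2096 has 30 days: 261 − 30 = 231 left.
October 2096 has 31 days: 231 − 31 = 200 left.
November 2096 has 30 days: 200 − 30 = 170 left.
December 2096 has 31 days: 170 − 31 = 139 left.
January 2097 has 31 days: 139 − 31 = 108 left.
February 2097 has 28 days (2097 is not a leap year): 108 − 28 = 80 left.
March 2097 has 31 days: 80 − 31 = 49 left.
April 2097 has 30 days: 49 − 30 = 19 left.
19 days into May 2097 → May 19, 2097.
Advancing 600 days from May 19, 2097:
May has 31 days, so 31 − 19 = 12 days remain after May 19, 2097; 600 − 12 = 588 left.
June 2097 has 30 days: 588 − 30 = 558 left.
July 2097 has 31 days: 558 − 31 = 527 left.
August 2097 has 31 days: 527 − 31 = 496 left.
September 2097 has 30 days: 496 − 30 = 466 left.
October 2097 has 31 days: 466 − 31 = 435 left.
November 2097 has 30 days: 435 − 30 = 405 left.
December 2097 has 31 days: 405 − 31 = 374 left.
January 2098 has 31 days: 374 − 31 = 343 left.
February 2098 has 28 days (2098 is not a leap year): 343 − 28 = 315 left.
March 2098 has 31 days: 315 − 31 = 284 left.
April 2098 has 30 days: 284 − 30 = 254 left.
May 2098 has 31 days: 254 − 31 = 223 left.
June 2098 has 30 days: 223 − 30 = 193 left.
July 2098 has 31 days: 193 − 31 = 162 left.
August 2098 has 31 days: 162 − 31 = 131 left.
September 2098 has 30 days: 131 − 30 = 101 left.
October 2098 has 31 days: 101 − 31 = 70 left.
November 2098 has 30 days: 70 − 30 = 40 left.
December 2098 has 31 days: 40 − 31 = 9 left.
9 days into January 2099 → January 9, 2099.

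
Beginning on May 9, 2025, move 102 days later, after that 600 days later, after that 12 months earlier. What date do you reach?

April 11, 2026

Adding 102 days from May 9, 2025:
May has 31 days, so 31 − 9 = 22 days remain after May 9, 2025; 102 − 22 = 80 left.
June 2025 has 30 days: 80 − 30 = 50 left.
July 2025 has 31 days: 50 − 31 = 19 left.
19 days into August 2025 → August 19, 2025.
Advancing 600 days from August 19, 2025:
August has 31 days, so 31 − 19 = 12 days remain after August 19, 2025; 600 − 12 = 588 left.
September 2025 has 30 days: 588 − 30 = 558 left.
October 2025 has 31 days: 558 − 31 = 527 left.
November 2025 has 30 days: 527 − 30 = 497 left.
December 2025 has 31 days: 497 − 31 = 466 left.
January 2026 has 31 days: 466 − 31 = 435 left.
February 2026 has 28 days (2026 is not a leap year): 435 − 28 = 407 left.
March 2026 has 31 days: 407 − 31 = 376 left.
April 2026 has 30 days: 376 − 30 = 346 left.
May 2026 has 31 days: 346 − 31 = 315 left.
June 2026 has 30 days: 315 − 30 = 285 left.
July 2026 has 31 days: 285 − 31 = 254 left.
August 2026 has 31 days: 254 − 31 = 223 left.
September 2026 has 30 days: 223 − 30 = 193 left.
October 2026 has 31 days: 193 − 31 = 162 left.
November 2026 has 30 days: 162 − 30 = 132 left.
December 2026 has 31 days: 132 − 31 = 101 left.
January 2027 has 31 days: 101 − 31 = 70 left.
February 2027 has 28 days (2027 is not a leap year): 70 − 28 = 42 left.
March 2027 has 31 days: 42 − 31 = 11 left.
11 days into April 2027 → April 11, 2027.
Counting back 12 months from April 11, 2027:
month 4 − 12 = -8, which is month 4 of year 2026 → April 2026.
Day 11 is valid in April, giving April 11, 2026.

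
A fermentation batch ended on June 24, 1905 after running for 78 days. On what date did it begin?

Counting back 78 days from June 24, 1905.
Going back 24 days from June 24, 1905 reaches the end of the previous month; 78 − 24 = 54 left.
May 1905 has 31 days: 54 − 31 = 23 left.
April 1905 has 30 days; 30 − 23 = 7 → April 7, 1905.

April 7, 1905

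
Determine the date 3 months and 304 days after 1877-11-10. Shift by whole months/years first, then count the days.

December 11, 1878

Adding 3 months and 304 days from November 10, 1877: first the month/year part, then the days.
month 11 + 3 = 14, which is month 2 of year 1878 → February 1878.
Day 10 is valid in February, giving February 10, 1878.
Now add 304 days from February 10, 1878.
February has 28 days, so 28 − 10 = 18 days remain after February 10, 1878; 304 − 18 = 286 left.
March 1878 has 31 days: 286 − 31 = 255 left.
April 1878 has 30 days: 255 − 30 = 225 left.
May 1878 has 31 days: 225 − 31 = 194 left.
June 1878 has 30 days: 194 − 30 = 164 left.
July 1878 has 31 days: 164 − 31 = 133 left.
August 1878 has 31 days: 133 − 31 = 102 left.
September 1878 has 30 days: 102 − 30 = 72 left.
October 1878 has 31 days: 72 − 31 = 41 left.
November 1878 has 30 days: 41 − 30 = 11 left.
11 days into December 1878 → December 11, 1878.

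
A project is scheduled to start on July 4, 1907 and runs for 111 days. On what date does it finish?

October 23, 1907

Counting forward 111 days from July 4, 1907.
July has 31 days, so 31 − 4 = 27 days remain after July 4, 1907; 111 − 27 = 84 left.
August 1907 has 31 days: 84 − 31 = 53 left.
September 1907 has 30 days: 53 − 30 = 23 left.
23 days into October 1907 → October 23, 1907.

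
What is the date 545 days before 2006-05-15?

Counting back 545 days from May 15, 2006.
Going back 15 days from May 15, 2006 reaches the end of the previous month; 545 − 15 = 530 left.
April 2006 has 30 days: 530 − 30 = 500 left.
March 2006 has 31 days: 500 − 31 = 469 left.
February 2006 has 28 days (2006 is not a leap year): 469 − 28 = 441 left.
January 2006 has 31 days: 441 − 31 = 410 left.
December 2005 has 31 days: 410 − 31 = 379 left.
November 2005 has 30 days: 379 − 30 = 349 left.
October 2005 has 31 days: 349 − 31 = 318 left.
September 2005 has 30 days: 318 − 30 = 288 left.
August 2005 has 31 days: 288 − 31 = 257 left.
July 2005 has 31 days: 257 − 31 = 226 left.
June 2005 has 30 days: 226 − 30 = 196 left.
May 2005 has 31 days: 196 − 31 = 165 left.
April 2005 has 30 days: 165 − 30 = 135 left.
March 2005 has 31 days: 135 − 31 = 104 left.
February 2005 has 28 days (2005 is not a leap year): 104 − 28 = 76 left.
January 2005 has 31 days: 76 − 31 = 45 left.
December 2004 has 31 days: 45 − 31 = 14 left.
November 2004 has 30 days; 30 − 14 = 16 → November 16, 2004.

November 16, 2004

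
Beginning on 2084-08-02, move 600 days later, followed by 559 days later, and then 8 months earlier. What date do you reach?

Advancing 600 days from August 2, 2084:
August has 31 days, so 31 − 2 = 29 days remain after August 2, 2084; 600 − 29 = 571 left.
September 2084 has 30 days: 571 − 30 = 541 left.
October 2084 has 31 days: 541 − 31 = 510 left.
November 2084 has 30 days: 510 − 30 = 480 left.
December 2084 has 31 days: 480 − 31 = 449 left.
January 2085 has 31 days: 449 − 31 = 418 left.
February 2085 has 28 days (2085 is not a leap year): 418 − 28 = 390 left.
March 2085 has 31 days: 390 − 31 = 359 left.
April 2085 has 30 days: 359 − 30 = 329 left.
May 2085 has 31 days: 329 − 31 = 298 left.
June 2085 has 30 days: 298 − 30 = 268 left.
July 2085 has 31 days: 268 − 31 = 237 left.
August 2085 has 31 days: 237 − 31 = 206 left.
September 2085 has 30 days: 206 − 30 = 176 left.
October 2085 has 31 days: 176 − 31 = 145 left.
November 2085 has 30 days: 145 − 30 = 115 left.
December 2085 has 31 days: 115 − 31 = 84 left.
January 2086 has 31 days: 84 − 31 = 53 left.
February 2086 has 28 days (2086 is not a leap year): 53 − 28 = 25 left.
25 days into March 2086 → March 25, 2086.
Adding 559 days from March 25, 2086:
March has 31 days, so 31 − 25 = 6 days remain after March 25, 2086; 559 − 6 = 553 left.
April 2086 has 30 days: 553 − 30 = 523 left.
May 2086 has 31 days: 523 − 31 = 492 left.
June 2086 has 30 days: 492 − 30 = 462 left.
July 2086 has 31 days: 462 − 31 = 431 left.
August 2086 has 31 days: 431 − 31 = 400 left.
September 2086 has 30 days: 400 − 30 = 370 left.
October 2086 has 31 days: 370 − 31 = 339 left.
November 2086 has 30 days: 339 − 30 = 309 left.
December 2086 has 31 days: 309 − 31 = 278 left.
January 2087 has 31 days: 278 − 31 = 247 left.
February 2087 has 28 days (2087 is not a leap year): 247 − 28 = 219 left.
March 2087 has 31 days: 219 − 31 = 188 left.
April 2087 has 30 days: 188 − 30 = 158 left.
May 2087 has 31 days: 158 − 31 = 127 left.
June 2087 has 30 days: 127 − 30 = 97 left.
July 2087 has 31 days: 97 − 31 = 66 left.
August 2087 has 31 days: 66 − 31 = 35 left.
September 2087 has 30 days: 35 − 30 = 5 left.
5 days into October 2087 → October 5, 2087.
Subtracting 8 months from October 5, 2087:
month 10 − 8 = 2 → February 2087.
Day 5 is valid in February, giving February 5, 2087.

February 5, 2087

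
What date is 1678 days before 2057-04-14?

September 9, 2052

Counting back 1678 days from April 14, 2057.
Going back 14 days from April 14, 2057 reaches the end of the previous month; 1678 − 14 = 1664 left.
March 2057 has 31 days: 1664 − 31 = 1633 left.
February 2057 has 28 days (2057 is not a leap year): 1633 − 28 = 1605 left.
January 2057 has 31 days: 1605 − 31 = 1574 left.
December 2056 has 31 days: 1574 − 31 = 1543 left.
November 2056 has 30 days: 1543 − 30 = 1513 left.
October 2056 has 31 days: 1513 − 31 = 1482 left.
September 2056 has 30 days: 1482 − 30 = 1452 left.
August 2056 has 31 days: 1452 − 31 = 1421 left.
July 2056 has 31 days: 1421 − 31 = 1390 left.
June 2056 has 30 days: 1390 − 30 = 1360 left.
May 2056 has 31 days: 1360 − 31 = 1329 left.
April 2056 has 30 days: 1329 − 30 = 1299 left.
March 2056 has 31 days: 1299 − 31 = 1268 left.
February 2056 has 29 days (2056 is a leap year): 1268 − 29 = 1239 left.
January 2056 has 31 days: 1239 − 31 = 1208 left.
December 2055 has 31 days: 1208 − 31 = 1177 left.
November 2055 has 30 days: 1177 − 30 = 1147 left.
October 2055 has 31 days: 1147 − 31 = 1116 left.
September 2055 has 30 days: 1116 − 30 = 1086 left.
August 2055 has 31 days: 1086 − 31 = 1055 left.
July 2055 has 31 days: 1055 − 31 = 1024 left.
June 2055 has 30 days: 1024 − 30 = 994 left.
May 2055 has 31 days: 994 − 31 = 963 left.
April 2055 has 30 days: 963 − 30 = 933 left.
March 2055 has 31 days: 933 − 31 = 902 left.
February 2055 has 28 days (2055 is not a leap year): 902 − 28 = 874 left.
January 2055 has 31 days: 874 − 31 = 843 left.
December 2054 has 31 days: 843 − 31 = 812 left.
November 2054 has 30 days: 812 − 30 = 782 left.
October 2054 has 31 days: 782 − 31 = 751 left.
September 2054 has 30 days: 751 − 30 = 721 left.
August 2054 has 31 days: 721 − 31 = 690 left.
July 2054 has 31 days: 690 − 31 = 659 left.
June 2054 has 30 days: 659 − 30 = 629 left.
May 2054 has 31 days: 629 − 31 = 598 left.
April 2054 has 30 days: 598 − 30 = 568 left.
March 2054 has 31 days: 568 − 31 = 537 left.
February 2054 has 28 days (2054 is not a leap year): 537 − 28 = 509 left.
January 2054 has 31 days: 509 − 31 = 478 left.
December 2053 has 31 days: 478 − 31 = 447 left.
November 2053 has 30 days: 447 − 30 = 417 left.
October 2053 has 31 days: 417 − 31 = 386 left.
September 2053 has 30 days: 386 − 30 = 356 left.
August 2053 has 31 days: 356 − 31 = 325 left.
July 2053 has 31 days: 325 − 31 = 294 left.
June 2053 has 30 days: 294 − 30 = 264 left.
May 2053 has 31 days: 264 − 31 = 233 left.
April 2053 has 30 days: 233 − 30 = 203 left.
March 2053 has 31 days: 203 − 31 = 172 left.
February 2053 has 28 days (2053 is not a leap year): 172 − 28 = 144 left.
January 2053 has 31 days: 144 − 31 = 113 left.
December 2052 has 31 days: 113 − 31 = 82 left.
November 2052 has 30 days: 82 − 30 = 52 left.
October 2052 has 31 days: 52 − 31 = 21 left.
September 2052 has 30 days; 30 − 21 = 9 → September 9, 2052.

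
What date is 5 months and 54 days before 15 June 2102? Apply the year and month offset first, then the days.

Subtracting 5 months and 54 days from June 15, 2102: first the month/year part, then the days.
month 6 − 5 = 1 → January 2102.
Day 15 is valid in January, giving January 15, 2102.
Now subtract 54 days from January 15, 2102.
Going back 15 days from January 15, 2102 reaches the end of the previous month; 54 − 15 = 39 left.
December 2101 has 31 days: 39 − 31 = 8 left.
November 2101 has 30 days; 30 − 8 = 22 → November 22, 2101.

November 22, 2101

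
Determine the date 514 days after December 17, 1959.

Advancing 514 days from December 17, 1959.
December has 31 days, so 31 − 17 = 14 days remain after December 17, 1959; 514 − 14 = 500 left.
January 1960 has 31 days: 500 − 31 = 469 left.
February 1960 has 29 days (1960 is a leap year): 469 − 29 = 440 left.
March 1960 has 31 days: 440 − 31 = 409 left.
April 1960 has 30 days: 409 − 30 = 379 left.
May 1960 has 31 days: 379 − 31 = 348 left.
June 1960 has 30 days: 348 − 30 = 318 left.
July 1960 has 31 days: 318 − 31 = 287 left.
August 1960 has 31 days: 287 − 31 = 256 left.
September 1960 has 30 days: 256 − 30 = 226 left.
October 1960 has 31 days: 226 − 31 = 195 left.
November 1960 has 30 days: 195 − 30 = 165 left.
December 1960 has 31 days: 165 − 31 = 134 left.
January 1961 has 31 days: 134 − 31 = 103 left.
February 1961 has 28 days (1961 is not a leap year): 103 − 28 = 75 left.
March 1961 has 31 days: 75 − 31 = 44 left.
April 1961 has 30 days: 44 − 30 = 14 left.
14 days into May 1961 → May 14, 1961.

May 14, 1961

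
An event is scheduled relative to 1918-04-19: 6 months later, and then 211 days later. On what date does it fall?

Adding 6 months from April 19, 1918:
month 4 + 6 = 10 → October 1918.
Day 19 is valid in October, giving October 19, 1918.
Adding 211 days from October 19, 1918:
October has 31 days, so 31 − 19 = 12 days remain after October 19, 1918; 211 − 12 = 199 left.
November 1918 has 30 days: 199 − 30 = 169 left.
December 1918 has 31 days: 169 − 31 = 138 left.
January 1919 has 31 days: 138 − 31 = 107 left.
February 1919 has 28 days (1919 is not a leap year): 107 − 28 = 79 left.
March 1919 has 31 days: 79 − 31 = 48 left.
April 1919 has 30 days: 48 − 30 = 18 left.
18 days into May 1919 → May 18, 1919.

May 18, 1919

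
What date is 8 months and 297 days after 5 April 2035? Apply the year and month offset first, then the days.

September 27, 2036

Adding 8 months and 297 days from April 5, 2035: first the month/year part, then the days.
month 4 + 8 = 12 → December 2035.
Day 5 is valid in December, giving December 5, 2035.
Now add 297 days from December 5, 2035.
December has 31 days, so 31 − 5 = 26 days remain after December 5, 2035; 297 − 26 = 271 left.
January 2036 has 31 days: 271 − 31 = 240 left.
February 2036 has 29 days (2036 is a leap year): 240 − 29 = 211 left.
March 2036 has 31 days: 211 − 31 = 180 left.
April 2036 has 30 days: 180 − 30 = 150 left.
May 2036 has 31 days: 150 − 31 = 119 left.
June 2036 has 30 days: 119 − 30 = 89 left.
July 2036 has 31 days: 89 − 31 = 58 left.
August 2036 has 31 days: 58 − 31 = 27 left.
27 days into September 2036 → September 27, 2036.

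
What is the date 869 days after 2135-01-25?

June 12, 2137

Advancing 869 days from January 25, 2135.
January has 31 days, so 31 − 25 = 6 days remain after January 25, 2135; 869 − 6 = 863 left.
February 2135 has 28 days (2135 is not a leap year): 863 − 28 = 835 left.
March 2135 has 31 days: 835 − 31 = 804 left.
April 2135 has 30 days: 804 − 30 = 774 left.
May 2135 has 31 days: 774 − 31 = 743 left.
June 2135 has 30 days: 743 − 30 = 713 left.
July 2135 has 31 days: 713 − 31 = 682 left.
August 2135 has 31 days: 682 − 31 = 651 left.
September 2135 has 30 days: 651 − 30 = 621 left.
October 2135 has 31 days: 621 − 31 = 590 left.
November 2135 has 30 days: 590 − 30 = 560 left.
December 2135 has 31 days: 560 − 31 = 529 left.
January 2136 has 31 days: 529 − 31 = 498 left.
February 2136 has 29 days (2136 is a leap year): 498 − 29 = 469 left.
March 2136 has 31 days: 469 − 31 = 438 left.
April 2136 has 30 days: 438 − 30 = 408 left.
May 2136 has 31 days: 408 − 31 = 377 left.
June 2136 has 30 days: 377 − 30 = 347 left.
July 2136 has 31 days: 347 − 31 = 316 left.
August 2136 has 31 days: 316 − 31 = 285 left.
September 2136 has 30 days: 285 − 30 = 255 left.
October 2136 has 31 days: 255 − 31 = 224 left.
November 2136 has 30 days: 224 − 30 = 194 left.
December 2136 has 31 days: 194 − 31 = 163 left.
January 2137 has 31 days: 163 − 31 = 132 left.
February 2137 has 28 days (2137 is not a leap year): 132 − 28 = 104 left.
March 2137 has 31 days: 104 − 31 = 73 left.
April 2137 has 30 days: 73 − 30 = 43 left.
May 2137 has 31 days: 43 − 31 = 12 left.
12 days into June 2137 → June 12, 2137.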